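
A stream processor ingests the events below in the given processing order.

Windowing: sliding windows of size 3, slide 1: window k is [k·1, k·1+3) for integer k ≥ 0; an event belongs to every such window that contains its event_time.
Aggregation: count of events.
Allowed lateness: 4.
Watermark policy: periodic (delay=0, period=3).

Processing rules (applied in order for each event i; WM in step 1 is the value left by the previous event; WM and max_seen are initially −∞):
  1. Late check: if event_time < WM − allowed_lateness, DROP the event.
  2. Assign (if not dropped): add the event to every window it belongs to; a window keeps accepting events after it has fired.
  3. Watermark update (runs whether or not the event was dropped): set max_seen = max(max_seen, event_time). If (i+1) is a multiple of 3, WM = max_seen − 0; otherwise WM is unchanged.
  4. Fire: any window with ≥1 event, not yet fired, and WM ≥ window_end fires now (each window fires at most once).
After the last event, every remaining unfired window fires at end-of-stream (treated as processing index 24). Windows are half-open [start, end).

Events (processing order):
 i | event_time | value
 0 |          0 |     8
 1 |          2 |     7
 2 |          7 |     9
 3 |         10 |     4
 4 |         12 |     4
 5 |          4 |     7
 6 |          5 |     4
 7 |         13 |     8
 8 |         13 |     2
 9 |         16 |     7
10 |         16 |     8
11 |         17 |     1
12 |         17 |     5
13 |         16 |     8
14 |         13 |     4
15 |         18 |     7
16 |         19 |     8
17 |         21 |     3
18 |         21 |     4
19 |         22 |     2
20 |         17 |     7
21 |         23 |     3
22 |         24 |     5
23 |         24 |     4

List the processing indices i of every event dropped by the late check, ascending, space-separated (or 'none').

6

i=0 t=0 v=8: → [0,3); WM=−∞
i=1 t=2 v=7: → [2,5),[1,4),[0,3); WM=−∞
i=2 t=7 v=9: → [7,10),[6,9),[5,8); WM=7; [0,3) fires=2 [1,4) fires=1 [2,5) fires=1
i=3 t=10 v=4: → [10,13),[9,12),[8,11); WM=7
i=4 t=12 v=4: → [12,15),[11,14),[10,13); WM=7
i=5 t=4 v=7: → [4,7),[3,6),[2,5); WM=12; [3,6) fires=1 [4,7) fires=1 [5,8) fires=1 [6,9) fires=1 [7,10) fires=1 [8,11) fires=1 [9,12) fires=1
i=6 t=5 v=4: DROP (t<12-4); WM=12
i=7 t=13 v=8: → [13,16),[12,15),[11,14); WM=12
i=8 t=13 v=2: → [13,16),[12,15),[11,14); WM=13; [10,13) fires=2
i=9 t=16 v=7: → [16,19),[15,18),[14,17); WM=13
i=10 t=16 v=8: → [16,19),[15,18),[14,17); WM=13
i=11 t=17 v=1: → [17,20),[16,19),[15,18); WM=17; [11,14) fires=3 [12,15) fires=3 [13,16) fires=2 [14,17) fires=2
i=12 t=17 v=5: → [17,20),[16,19),[15,18); WM=17
i=13 t=16 v=8: → [16,19),[15,18),[14,17); WM=17
i=14 t=13 v=4: → [13,16),[12,15),[11,14); WM=17
i=15 t=18 v=7: → [18,21),[17,20),[16,19); WM=17
i=16 t=19 v=8: → [19,22),[18,21),[17,20); WM=17
i=17 t=21 v=3: → [21,24),[20,23),[19,22); WM=21; [15,18) fires=5 [16,19) fires=6 [17,20) fires=4 [18,21) fires=2
i=18 t=21 v=4: → [21,24),[20,23),[19,22); WM=21
i=19 t=22 v=2: → [22,25),[21,24),[20,23); WM=21
i=20 t=17 v=7: → [17,20),[16,19),[15,18); WM=22; [19,22) fires=3
i=21 t=23 v=3: → [23,26),[22,25),[21,24); WM=22
i=22 t=24 v=5: → [24,27),[23,26),[22,25); WM=22
i=23 t=24 v=4: → [24,27),[23,26),[22,25); WM=24; [20,23) fires=3 [21,24) fires=4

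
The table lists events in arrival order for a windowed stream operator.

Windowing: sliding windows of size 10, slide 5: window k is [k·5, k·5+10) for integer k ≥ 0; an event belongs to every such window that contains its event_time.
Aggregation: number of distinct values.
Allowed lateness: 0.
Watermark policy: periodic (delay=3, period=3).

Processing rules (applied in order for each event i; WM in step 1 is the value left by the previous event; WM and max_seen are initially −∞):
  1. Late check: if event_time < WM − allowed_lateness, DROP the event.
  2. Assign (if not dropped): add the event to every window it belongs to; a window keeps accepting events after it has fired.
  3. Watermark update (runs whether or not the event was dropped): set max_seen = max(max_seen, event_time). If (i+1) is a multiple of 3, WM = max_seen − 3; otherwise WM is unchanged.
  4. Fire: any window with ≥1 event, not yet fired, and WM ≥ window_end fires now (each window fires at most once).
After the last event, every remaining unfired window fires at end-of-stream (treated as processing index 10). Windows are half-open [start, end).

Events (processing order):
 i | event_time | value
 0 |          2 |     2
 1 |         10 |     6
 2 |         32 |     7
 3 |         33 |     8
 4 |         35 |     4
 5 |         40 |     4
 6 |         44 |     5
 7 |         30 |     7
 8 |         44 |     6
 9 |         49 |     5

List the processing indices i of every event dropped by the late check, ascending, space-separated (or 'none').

7

i=0 t=2 v=2: → [0,10); WM=−∞
i=1 t=10 v=6: → [10,20),[5,15); WM=−∞
i=2 t=32 v=7: → [30,40),[25,35); WM=29; [0,10) fires=1 [5,15) fires=1 [10,20) fires=1
i=3 t=33 v=8: → [30,40),[25,35); WM=29
i=4 t=35 v=4: → [35,45),[30,40); WM=29
i=5 t=40 v=4: → [40,50),[35,45); WM=37; [25,35) fires=2
i=6 t=44 v=5: → [40,50),[35,45); WM=37
i=7 t=30 v=7: DROP (t<37-0); WM=37
i=8 t=44 v=6: → [40,50),[35,45); WM=41; [30,40) fires=3
i=9 t=49 v=5: → [45,55),[40,50); WM=41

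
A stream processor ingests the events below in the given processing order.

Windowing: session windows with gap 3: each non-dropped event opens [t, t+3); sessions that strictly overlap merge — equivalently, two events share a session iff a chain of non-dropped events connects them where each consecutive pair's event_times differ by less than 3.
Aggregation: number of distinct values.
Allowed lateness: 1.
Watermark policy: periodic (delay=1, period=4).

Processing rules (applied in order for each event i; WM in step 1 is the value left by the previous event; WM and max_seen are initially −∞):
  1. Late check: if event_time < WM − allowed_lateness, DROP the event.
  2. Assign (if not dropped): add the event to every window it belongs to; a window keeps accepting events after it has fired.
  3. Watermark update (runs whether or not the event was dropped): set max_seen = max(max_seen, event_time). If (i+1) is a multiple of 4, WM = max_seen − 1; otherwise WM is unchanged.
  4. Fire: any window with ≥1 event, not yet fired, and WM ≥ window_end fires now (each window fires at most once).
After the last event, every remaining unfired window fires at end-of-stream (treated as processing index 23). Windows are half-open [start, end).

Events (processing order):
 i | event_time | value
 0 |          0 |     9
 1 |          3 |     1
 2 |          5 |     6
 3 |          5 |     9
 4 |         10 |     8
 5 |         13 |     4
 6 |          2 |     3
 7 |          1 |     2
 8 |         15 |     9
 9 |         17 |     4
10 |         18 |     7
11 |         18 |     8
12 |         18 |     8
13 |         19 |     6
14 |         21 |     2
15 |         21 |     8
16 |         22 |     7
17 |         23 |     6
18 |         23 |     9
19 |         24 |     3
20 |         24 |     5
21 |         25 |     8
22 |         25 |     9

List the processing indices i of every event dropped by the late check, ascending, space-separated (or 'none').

6 7

i=0 t=0 v=9: → [0,3); WM=−∞
i=1 t=3 v=1: → [3,6); WM=−∞
i=2 t=5 v=6: → [3,8); WM=−∞
i=3 t=5 v=9: → [3,8); WM=4
i=4 t=10 v=8: → [10,13); WM=4
i=5 t=13 v=4: → [13,16); WM=4
i=6 t=2 v=3: DROP (t<4-1); WM=4
i=7 t=1 v=2: DROP (t<4-1); WM=12
i=8 t=15 v=9: → [13,18); WM=12
i=9 t=17 v=4: → [13,20); WM=12
i=10 t=18 v=7: → [13,21); WM=12
i=11 t=18 v=8: → [13,21); WM=17
i=12 t=18 v=8: → [13,21); WM=17
i=13 t=19 v=6: → [13,22); WM=17
i=14 t=21 v=2: → [13,24); WM=17
i=15 t=21 v=8: → [13,24); WM=20
i=16 t=22 v=7: → [13,25); WM=20
i=17 t=23 v=6: → [13,26); WM=20
i=18 t=23 v=9: → [13,26); WM=20
i=19 t=24 v=3: → [13,27); WM=23
i=20 t=24 v=5: → [13,27); WM=23
i=21 t=25 v=8: → [13,28); WM=23
i=22 t=25 v=9: → [13,28); WM=23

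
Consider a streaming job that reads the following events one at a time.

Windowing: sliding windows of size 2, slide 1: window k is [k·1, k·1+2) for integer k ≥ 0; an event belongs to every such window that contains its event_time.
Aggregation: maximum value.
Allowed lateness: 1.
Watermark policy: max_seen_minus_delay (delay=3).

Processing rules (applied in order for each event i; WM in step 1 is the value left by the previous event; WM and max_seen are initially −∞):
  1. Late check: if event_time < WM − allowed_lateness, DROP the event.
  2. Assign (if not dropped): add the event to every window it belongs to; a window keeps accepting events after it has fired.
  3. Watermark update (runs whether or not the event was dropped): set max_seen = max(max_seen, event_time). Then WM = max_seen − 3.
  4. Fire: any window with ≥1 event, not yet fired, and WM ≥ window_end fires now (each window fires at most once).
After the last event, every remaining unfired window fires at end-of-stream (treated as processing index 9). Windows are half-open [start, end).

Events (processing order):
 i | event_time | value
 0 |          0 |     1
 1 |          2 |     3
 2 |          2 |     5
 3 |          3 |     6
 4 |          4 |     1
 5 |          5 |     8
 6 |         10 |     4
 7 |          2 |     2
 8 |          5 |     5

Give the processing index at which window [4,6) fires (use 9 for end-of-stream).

6

i=0 t=0 v=1: → [0,2); WM=-3
i=1 t=2 v=3: → [2,4),[1,3); WM=-1
i=2 t=2 v=5: → [2,4),[1,3); WM=-1
i=3 t=3 v=6: → [3,5),[2,4); WM=0
i=4 t=4 v=1: → [4,6),[3,5); WM=1
i=5 t=5 v=8: → [5,7),[4,6); WM=2; [0,2) fires=1
i=6 t=10 v=4: → [10,12),[9,11); WM=7; [1,3) fires=5 [2,4) fires=6 [3,5) fires=6 [4,6) fires=8 [5,7) fires=8
i=7 t=2 v=2: DROP (t<7-1); WM=7
i=8 t=5 v=5: DROP (t<7-1); WM=7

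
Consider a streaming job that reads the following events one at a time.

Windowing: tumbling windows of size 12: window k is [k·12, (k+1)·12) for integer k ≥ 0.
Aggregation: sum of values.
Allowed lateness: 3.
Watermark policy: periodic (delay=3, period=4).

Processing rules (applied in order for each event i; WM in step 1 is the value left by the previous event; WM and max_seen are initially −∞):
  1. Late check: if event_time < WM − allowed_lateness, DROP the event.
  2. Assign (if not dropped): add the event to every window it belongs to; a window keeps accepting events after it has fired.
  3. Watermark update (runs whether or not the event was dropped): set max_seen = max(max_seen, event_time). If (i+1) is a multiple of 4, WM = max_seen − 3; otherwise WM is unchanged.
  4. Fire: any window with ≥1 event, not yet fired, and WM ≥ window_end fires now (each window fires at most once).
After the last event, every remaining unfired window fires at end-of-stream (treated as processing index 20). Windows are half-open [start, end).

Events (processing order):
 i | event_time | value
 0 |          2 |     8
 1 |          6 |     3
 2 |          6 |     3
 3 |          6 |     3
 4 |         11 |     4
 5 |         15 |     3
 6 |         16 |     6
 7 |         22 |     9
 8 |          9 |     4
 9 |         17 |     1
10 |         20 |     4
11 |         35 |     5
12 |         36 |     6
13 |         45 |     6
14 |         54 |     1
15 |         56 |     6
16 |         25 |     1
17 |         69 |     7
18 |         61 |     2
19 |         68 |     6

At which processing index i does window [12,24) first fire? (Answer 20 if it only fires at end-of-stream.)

11

i=0 t=2 v=8: → [0,12); WM=−∞
i=1 t=6 v=3: → [0,12); WM=−∞
i=2 t=6 v=3: → [0,12); WM=−∞
i=3 t=6 v=3: → [0,12); WM=3
i=4 t=11 v=4: → [0,12); WM=3
i=5 t=15 v=3: → [12,24); WM=3
i=6 t=16 v=6: → [12,24); WM=3
i=7 t=22 v=9: → [12,24); WM=19; [0,12) fires=21
i=8 t=9 v=4: DROP (t<19-3); WM=19
i=9 t=17 v=1: → [12,24); WM=19
i=10 t=20 v=4: → [12,24); WM=19
i=11 t=35 v=5: → [24,36); WM=32; [12,24) fires=23
i=12 t=36 v=6: → [36,48); WM=32
i=13 t=45 v=6: → [36,48); WM=32
i=14 t=54 v=1: → [48,60); WM=32
i=15 t=56 v=6: → [48,60); WM=53; [24,36) fires=5 [36,48) fires=12
i=16 t=25 v=1: DROP (t<53-3); WM=53
i=17 t=69 v=7: → [60,72); WM=53
i=18 t=61 v=2: → [60,72); WM=53
i=19 t=68 v=6: → [60,72); WM=66; [48,60) fires=7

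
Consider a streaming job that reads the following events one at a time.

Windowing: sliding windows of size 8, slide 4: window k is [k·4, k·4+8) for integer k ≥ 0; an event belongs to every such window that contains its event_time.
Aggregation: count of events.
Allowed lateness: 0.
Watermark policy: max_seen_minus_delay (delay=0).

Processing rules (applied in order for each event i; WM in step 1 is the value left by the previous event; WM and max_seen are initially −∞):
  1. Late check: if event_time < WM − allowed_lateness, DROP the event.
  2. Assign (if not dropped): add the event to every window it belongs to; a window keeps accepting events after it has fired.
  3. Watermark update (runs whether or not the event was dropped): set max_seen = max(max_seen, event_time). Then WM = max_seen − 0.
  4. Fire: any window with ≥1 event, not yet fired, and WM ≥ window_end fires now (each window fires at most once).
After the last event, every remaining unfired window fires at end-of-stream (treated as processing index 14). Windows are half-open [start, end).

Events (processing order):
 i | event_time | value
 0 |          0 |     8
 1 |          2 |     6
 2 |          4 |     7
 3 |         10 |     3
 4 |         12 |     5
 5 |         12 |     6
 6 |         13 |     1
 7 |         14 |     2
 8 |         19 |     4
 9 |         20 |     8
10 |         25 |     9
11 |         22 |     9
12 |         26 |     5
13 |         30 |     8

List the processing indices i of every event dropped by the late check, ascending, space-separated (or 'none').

i=0 t=0 v=8: → [0,8); WM=0
i=1 t=2 v=6: → [0,8); WM=2
i=2 t=4 v=7: → [4,12),[0,8); WM=4
i=3 t=10 v=3: → [8,16),[4,12); WM=10; [0,8) fires=3
i=4 t=12 v=5: → [12,20),[8,16); WM=12; [4,12) fires=2
i=5 t=12 v=6: → [12,20),[8,16); WM=12
i=6 t=13 v=1: → [12,20),[8,16); WM=13
i=7 t=14 v=2: → [12,20),[8,16); WM=14
i=8 t=19 v=4: → [16,24),[12,20); WM=19; [8,16) fires=5
i=9 t=20 v=8: → [20,28),[16,24); WM=20; [12,20) fires=5
i=10 t=25 v=9: → [24,32),[20,28); WM=25; [16,24) fires=2
i=11 t=22 v=9: DROP (t<25-0); WM=25
i=12 t=26 v=5: → [24,32),[20,28); WM=26
i=13 t=30 v=8: → [28,36),[24,32); WM=30; [20,28) fires=3

11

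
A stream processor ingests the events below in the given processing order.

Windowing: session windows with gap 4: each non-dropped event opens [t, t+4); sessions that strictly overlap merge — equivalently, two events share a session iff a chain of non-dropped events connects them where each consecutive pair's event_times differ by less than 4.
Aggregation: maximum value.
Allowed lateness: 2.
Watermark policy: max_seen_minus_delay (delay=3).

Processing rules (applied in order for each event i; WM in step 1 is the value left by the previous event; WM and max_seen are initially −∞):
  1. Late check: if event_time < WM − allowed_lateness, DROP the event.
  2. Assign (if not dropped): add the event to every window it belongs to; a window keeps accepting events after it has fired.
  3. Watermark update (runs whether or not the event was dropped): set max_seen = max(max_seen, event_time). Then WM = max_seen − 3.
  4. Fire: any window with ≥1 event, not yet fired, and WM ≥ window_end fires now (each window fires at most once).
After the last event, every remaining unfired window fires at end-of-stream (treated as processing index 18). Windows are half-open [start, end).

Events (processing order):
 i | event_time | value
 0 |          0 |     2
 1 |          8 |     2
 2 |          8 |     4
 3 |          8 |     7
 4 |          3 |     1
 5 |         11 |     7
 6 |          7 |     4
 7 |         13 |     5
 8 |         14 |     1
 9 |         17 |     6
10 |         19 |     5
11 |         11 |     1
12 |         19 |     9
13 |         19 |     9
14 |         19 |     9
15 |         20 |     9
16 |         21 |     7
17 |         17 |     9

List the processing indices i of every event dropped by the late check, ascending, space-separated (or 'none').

11

i=0 t=0 v=2: → [0,4); WM=-3
i=1 t=8 v=2: → [8,12); WM=5
i=2 t=8 v=4: → [8,12); WM=5
i=3 t=8 v=7: → [8,12); WM=5
i=4 t=3 v=1: → [0,7); WM=5
i=5 t=11 v=7: → [8,15); WM=8
i=6 t=7 v=4: → [7,15); WM=8
i=7 t=13 v=5: → [7,17); WM=10
i=8 t=14 v=1: → [7,18); WM=11
i=9 t=17 v=6: → [7,21); WM=14
i=10 t=19 v=5: → [7,23); WM=16
i=11 t=11 v=1: DROP (t<16-2); WM=16
i=12 t=19 v=9: → [7,23); WM=16
i=13 t=19 v=9: → [7,23); WM=16
i=14 t=19 v=9: → [7,23); WM=16
i=15 t=20 v=9: → [7,24); WM=17
i=16 t=21 v=7: → [7,25); WM=18
i=17 t=17 v=9: → [7,25); WM=18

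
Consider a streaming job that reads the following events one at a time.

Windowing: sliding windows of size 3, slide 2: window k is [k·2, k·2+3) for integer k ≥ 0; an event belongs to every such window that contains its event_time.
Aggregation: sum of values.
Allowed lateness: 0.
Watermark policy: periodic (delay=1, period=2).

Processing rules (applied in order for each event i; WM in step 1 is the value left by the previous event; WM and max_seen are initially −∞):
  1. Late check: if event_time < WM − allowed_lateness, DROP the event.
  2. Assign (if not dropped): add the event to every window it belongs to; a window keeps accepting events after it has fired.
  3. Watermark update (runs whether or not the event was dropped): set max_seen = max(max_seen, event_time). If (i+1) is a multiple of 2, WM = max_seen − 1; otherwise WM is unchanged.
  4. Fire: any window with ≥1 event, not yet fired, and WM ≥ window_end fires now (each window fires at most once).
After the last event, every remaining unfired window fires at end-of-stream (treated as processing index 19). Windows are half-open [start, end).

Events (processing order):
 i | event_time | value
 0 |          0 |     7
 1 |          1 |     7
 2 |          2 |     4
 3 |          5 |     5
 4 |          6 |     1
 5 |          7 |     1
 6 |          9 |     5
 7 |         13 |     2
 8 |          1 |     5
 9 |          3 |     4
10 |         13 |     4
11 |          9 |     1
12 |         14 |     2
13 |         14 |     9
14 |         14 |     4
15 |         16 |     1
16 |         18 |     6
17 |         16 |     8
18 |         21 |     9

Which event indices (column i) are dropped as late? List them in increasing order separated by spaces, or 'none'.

8 9 11

i=0 t=0 v=7: → [0,3); WM=−∞
i=1 t=1 v=7: → [0,3); WM=0
i=2 t=2 v=4: → [2,5),[0,3); WM=0
i=3 t=5 v=5: → [4,7); WM=4; [0,3) fires=18
i=4 t=6 v=1: → [6,9),[4,7); WM=4
i=5 t=7 v=1: → [6,9); WM=6; [2,5) fires=4
i=6 t=9 v=5: → [8,11); WM=6
i=7 t=13 v=2: → [12,15); WM=12; [4,7) fires=6 [6,9) fires=2 [8,11) fires=5
i=8 t=1 v=5: DROP (t<12-0); WM=12
i=9 t=3 v=4: DROP (t<12-0); WM=12
i=10 t=13 v=4: → [12,15); WM=12
i=11 t=9 v=1: DROP (t<12-0); WM=12
i=12 t=14 v=2: → [14,17),[12,15); WM=12
i=13 t=14 v=9: → [14,17),[12,15); WM=13
i=14 t=14 v=4: → [14,17),[12,15); WM=13
i=15 t=16 v=1: → [16,19),[14,17); WM=15; [12,15) fires=21
i=16 t=18 v=6: → [18,21),[16,19); WM=15
i=17 t=16 v=8: → [16,19),[14,17); WM=17; [14,17) fires=24
i=18 t=21 v=9: → [20,23); WM=17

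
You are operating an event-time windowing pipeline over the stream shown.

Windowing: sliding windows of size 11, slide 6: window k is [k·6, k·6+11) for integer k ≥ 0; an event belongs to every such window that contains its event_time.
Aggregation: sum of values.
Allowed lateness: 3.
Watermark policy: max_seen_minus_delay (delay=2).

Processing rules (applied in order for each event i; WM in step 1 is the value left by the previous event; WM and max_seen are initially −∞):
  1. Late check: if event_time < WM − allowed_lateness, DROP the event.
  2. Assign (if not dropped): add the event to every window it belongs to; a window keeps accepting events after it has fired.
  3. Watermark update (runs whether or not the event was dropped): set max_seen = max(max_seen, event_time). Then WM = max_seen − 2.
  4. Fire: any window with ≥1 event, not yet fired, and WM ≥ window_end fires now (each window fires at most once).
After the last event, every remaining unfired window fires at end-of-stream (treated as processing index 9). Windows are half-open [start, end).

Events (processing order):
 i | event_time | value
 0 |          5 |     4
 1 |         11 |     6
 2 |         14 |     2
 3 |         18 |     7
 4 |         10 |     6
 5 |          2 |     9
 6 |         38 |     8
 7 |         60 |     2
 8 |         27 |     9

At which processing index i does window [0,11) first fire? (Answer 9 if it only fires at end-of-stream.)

i=0 t=5 v=4: → [0,11); WM=3
i=1 t=11 v=6: → [6,17); WM=9
i=2 t=14 v=2: → [12,23),[6,17); WM=12; [0,11) fires=4
i=3 t=18 v=7: → [18,29),[12,23); WM=16
i=4 t=10 v=6: DROP (t<16-3); WM=16
i=5 t=2 v=9: DROP (t<16-3); WM=16
i=6 t=38 v=8: → [36,47),[30,41); WM=36; [6,17) fires=8 [12,23) fires=9 [18,29) fires=7
i=7 t=60 v=2: → [60,71),[54,65); WM=58; [30,41) fires=8 [36,47) fires=8
i=8 t=27 v=9: DROP (t<58-3); WM=58

2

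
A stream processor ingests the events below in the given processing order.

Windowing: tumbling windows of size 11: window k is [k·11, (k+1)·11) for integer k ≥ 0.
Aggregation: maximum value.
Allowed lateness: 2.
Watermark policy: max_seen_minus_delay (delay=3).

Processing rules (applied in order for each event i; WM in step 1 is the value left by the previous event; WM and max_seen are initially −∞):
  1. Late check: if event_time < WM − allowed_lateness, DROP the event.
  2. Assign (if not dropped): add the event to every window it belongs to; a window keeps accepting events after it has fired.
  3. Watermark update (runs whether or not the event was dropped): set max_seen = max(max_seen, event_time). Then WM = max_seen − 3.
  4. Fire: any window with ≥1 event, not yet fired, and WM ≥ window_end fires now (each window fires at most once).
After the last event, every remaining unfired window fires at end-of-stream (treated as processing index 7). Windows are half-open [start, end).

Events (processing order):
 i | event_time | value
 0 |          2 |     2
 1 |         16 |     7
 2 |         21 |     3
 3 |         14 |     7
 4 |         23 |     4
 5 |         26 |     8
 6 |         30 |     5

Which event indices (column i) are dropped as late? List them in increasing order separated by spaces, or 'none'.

3

i=0 t=2 v=2: → [0,11); WM=-1
i=1 t=16 v=7: → [11,22); WM=13; [0,11) fires=2
i=2 t=21 v=3: → [11,22); WM=18
i=3 t=14 v=7: DROP (t<18-2); WM=18
i=4 t=23 v=4: → [22,33); WM=20
i=5 t=26 v=8: → [22,33); WM=23; [11,22) fires=7
i=6 t=30 v=5: → [22,33); WM=27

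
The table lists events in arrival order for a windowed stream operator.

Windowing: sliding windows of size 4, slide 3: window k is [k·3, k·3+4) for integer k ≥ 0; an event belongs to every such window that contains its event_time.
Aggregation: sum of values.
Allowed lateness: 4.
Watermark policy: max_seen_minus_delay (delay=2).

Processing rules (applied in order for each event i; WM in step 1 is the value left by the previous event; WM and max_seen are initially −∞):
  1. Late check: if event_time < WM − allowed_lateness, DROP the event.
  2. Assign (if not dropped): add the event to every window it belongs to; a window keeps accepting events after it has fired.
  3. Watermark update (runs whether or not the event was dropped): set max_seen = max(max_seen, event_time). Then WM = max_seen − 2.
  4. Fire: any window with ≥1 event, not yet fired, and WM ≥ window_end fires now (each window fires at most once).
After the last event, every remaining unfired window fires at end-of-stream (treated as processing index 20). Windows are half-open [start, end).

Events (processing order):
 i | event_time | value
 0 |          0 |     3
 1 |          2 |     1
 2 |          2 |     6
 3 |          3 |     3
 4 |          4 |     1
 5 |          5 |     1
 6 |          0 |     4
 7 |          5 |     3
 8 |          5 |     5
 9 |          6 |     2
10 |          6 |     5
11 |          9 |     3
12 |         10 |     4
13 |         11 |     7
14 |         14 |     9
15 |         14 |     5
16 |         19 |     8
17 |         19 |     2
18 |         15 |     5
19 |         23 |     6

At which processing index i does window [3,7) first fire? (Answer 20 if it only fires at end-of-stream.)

11

i=0 t=0 v=3: → [0,4); WM=-2
i=1 t=2 v=1: → [0,4); WM=0
i=2 t=2 v=6: → [0,4); WM=0
i=3 t=3 v=3: → [3,7),[0,4); WM=1
i=4 t=4 v=1: → [3,7); WM=2
i=5 t=5 v=1: → [3,7); WM=3
i=6 t=0 v=4: → [0,4); WM=3
i=7 t=5 v=3: → [3,7); WM=3
i=8 t=5 v=5: → [3,7); WM=3
i=9 t=6 v=2: → [6,10),[3,7); WM=4; [0,4) fires=17
i=10 t=6 v=5: → [6,10),[3,7); WM=4
i=11 t=9 v=3: → [9,13),[6,10); WM=7; [3,7) fires=20
i=12 t=10 v=4: → [9,13); WM=8
i=13 t=11 v=7: → [9,13); WM=9
i=14 t=14 v=9: → [12,16); WM=12; [6,10) fires=10
i=15 t=14 v=5: → [12,16); WM=12
i=16 t=19 v=8: → [18,22); WM=17; [9,13) fires=14 [12,16) fires=14
i=17 t=19 v=2: → [18,22); WM=17
i=18 t=15 v=5: → [15,19),[12,16); WM=17
i=19 t=23 v=6: → [21,25); WM=21; [15,19) fires=5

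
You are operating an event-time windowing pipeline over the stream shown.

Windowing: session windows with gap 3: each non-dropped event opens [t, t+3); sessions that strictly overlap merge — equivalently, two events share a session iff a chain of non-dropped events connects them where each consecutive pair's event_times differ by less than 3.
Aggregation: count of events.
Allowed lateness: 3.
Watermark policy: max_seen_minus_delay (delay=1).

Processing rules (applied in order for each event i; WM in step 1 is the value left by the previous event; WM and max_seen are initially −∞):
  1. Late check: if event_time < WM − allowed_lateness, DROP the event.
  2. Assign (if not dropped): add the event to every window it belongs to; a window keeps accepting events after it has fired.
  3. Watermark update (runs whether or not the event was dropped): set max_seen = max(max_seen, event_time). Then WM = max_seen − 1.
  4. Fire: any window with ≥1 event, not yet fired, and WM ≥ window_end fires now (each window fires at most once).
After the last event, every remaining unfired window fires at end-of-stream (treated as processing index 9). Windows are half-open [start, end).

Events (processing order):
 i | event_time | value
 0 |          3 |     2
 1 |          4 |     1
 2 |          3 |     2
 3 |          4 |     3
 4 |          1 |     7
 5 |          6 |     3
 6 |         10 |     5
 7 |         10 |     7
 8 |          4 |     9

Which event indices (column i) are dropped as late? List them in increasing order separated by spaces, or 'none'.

8

i=0 t=3 v=2: → [3,6); WM=2
i=1 t=4 v=1: → [3,7); WM=3
i=2 t=3 v=2: → [3,7); WM=3
i=3 t=4 v=3: → [3,7); WM=3
i=4 t=1 v=7: → [1,7); WM=3
i=5 t=6 v=3: → [1,9); WM=5
i=6 t=10 v=5: → [10,13); WM=9
i=7 t=10 v=7: → [10,13); WM=9
i=8 t=4 v=9: DROP (t<9-3); WM=9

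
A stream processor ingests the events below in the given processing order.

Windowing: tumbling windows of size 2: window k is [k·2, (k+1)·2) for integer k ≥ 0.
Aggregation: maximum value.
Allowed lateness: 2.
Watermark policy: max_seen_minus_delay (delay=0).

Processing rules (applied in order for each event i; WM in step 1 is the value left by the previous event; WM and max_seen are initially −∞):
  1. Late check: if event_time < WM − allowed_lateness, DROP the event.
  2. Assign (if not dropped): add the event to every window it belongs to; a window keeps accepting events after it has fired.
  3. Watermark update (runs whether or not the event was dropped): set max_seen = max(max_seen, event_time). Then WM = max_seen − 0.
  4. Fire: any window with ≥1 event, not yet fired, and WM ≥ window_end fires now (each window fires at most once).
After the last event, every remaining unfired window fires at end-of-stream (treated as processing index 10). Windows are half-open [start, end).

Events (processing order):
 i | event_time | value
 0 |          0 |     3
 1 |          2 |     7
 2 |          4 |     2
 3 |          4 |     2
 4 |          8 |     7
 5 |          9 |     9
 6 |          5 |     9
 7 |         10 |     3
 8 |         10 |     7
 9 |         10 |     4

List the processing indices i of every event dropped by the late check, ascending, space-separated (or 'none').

6

i=0 t=0 v=3: → [0,2); WM=0
i=1 t=2 v=7: → [2,4); WM=2; [0,2) fires=3
i=2 t=4 v=2: → [4,6); WM=4; [2,4) fires=7
i=3 t=4 v=2: → [4,6); WM=4
i=4 t=8 v=7: → [8,10); WM=8; [4,6) fires=2
i=5 t=9 v=9: → [8,10); WM=9
i=6 t=5 v=9: DROP (t<9-2); WM=9
i=7 t=10 v=3: → [10,12); WM=10; [8,10) fires=9
i=8 t=10 v=7: → [10,12); WM=10
i=9 t=10 v=4: → [10,12); WM=10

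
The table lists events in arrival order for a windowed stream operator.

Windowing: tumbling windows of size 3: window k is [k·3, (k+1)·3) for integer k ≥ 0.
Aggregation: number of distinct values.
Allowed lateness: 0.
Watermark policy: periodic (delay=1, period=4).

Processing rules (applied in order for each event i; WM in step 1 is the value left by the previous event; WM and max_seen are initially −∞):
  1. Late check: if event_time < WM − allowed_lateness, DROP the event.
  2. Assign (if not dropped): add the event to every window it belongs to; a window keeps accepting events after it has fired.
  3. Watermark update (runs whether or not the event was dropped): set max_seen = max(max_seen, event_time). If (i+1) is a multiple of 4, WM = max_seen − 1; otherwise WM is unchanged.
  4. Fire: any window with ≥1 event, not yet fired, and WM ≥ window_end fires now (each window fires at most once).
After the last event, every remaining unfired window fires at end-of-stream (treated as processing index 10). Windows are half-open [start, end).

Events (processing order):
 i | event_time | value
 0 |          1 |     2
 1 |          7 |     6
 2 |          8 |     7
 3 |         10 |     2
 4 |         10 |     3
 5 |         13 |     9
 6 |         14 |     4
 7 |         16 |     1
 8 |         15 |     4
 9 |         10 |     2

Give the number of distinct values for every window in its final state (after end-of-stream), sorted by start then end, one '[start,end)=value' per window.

i=0 t=1 v=2: → [0,3); WM=−∞
i=1 t=7 v=6: → [6,9); WM=−∞
i=2 t=8 v=7: → [6,9); WM=−∞
i=3 t=10 v=2: → [9,12); WM=9; [0,3) fires=1 [6,9) fires=2
i=4 t=10 v=3: → [9,12); WM=9
i=5 t=13 v=9: → [12,15); WM=9
i=6 t=14 v=4: → [12,15); WM=9
i=7 t=16 v=1: → [15,18); WM=15; [9,12) fires=2 [12,15) fires=2
i=8 t=15 v=4: → [15,18); WM=15
i=9 t=10 v=2: DROP (t<15-0); WM=15

[0,3)=1 [6,9)=2 [9,12)=2 [12,15)=2 [15,18)=2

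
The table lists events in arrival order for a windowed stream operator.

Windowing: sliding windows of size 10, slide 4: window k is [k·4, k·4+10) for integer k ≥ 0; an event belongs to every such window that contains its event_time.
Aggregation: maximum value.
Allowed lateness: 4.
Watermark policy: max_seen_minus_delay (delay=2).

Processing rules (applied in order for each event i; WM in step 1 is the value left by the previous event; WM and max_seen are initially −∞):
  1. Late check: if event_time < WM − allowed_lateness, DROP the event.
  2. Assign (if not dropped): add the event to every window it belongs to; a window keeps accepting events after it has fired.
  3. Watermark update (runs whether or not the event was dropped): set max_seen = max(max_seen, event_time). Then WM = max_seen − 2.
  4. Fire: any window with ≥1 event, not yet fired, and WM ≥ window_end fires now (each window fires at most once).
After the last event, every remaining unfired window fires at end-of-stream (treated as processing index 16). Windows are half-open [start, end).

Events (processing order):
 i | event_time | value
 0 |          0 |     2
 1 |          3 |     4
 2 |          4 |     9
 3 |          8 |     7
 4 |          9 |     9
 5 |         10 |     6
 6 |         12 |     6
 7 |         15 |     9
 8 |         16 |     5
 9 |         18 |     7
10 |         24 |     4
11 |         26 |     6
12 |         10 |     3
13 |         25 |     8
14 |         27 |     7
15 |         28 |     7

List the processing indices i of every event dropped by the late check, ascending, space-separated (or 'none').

i=0 t=0 v=2: → [0,10); WM=-2
i=1 t=3 v=4: → [0,10); WM=1
i=2 t=4 v=9: → [4,14),[0,10); WM=2
i=3 t=8 v=7: → [8,18),[4,14),[0,10); WM=6
i=4 t=9 v=9: → [8,18),[4,14),[0,10); WM=7
i=5 t=10 v=6: → [8,18),[4,14); WM=8
i=6 t=12 v=6: → [12,22),[8,18),[4,14); WM=10; [0,10) fires=9
i=7 t=15 v=9: → [12,22),[8,18); WM=13
i=8 t=16 v=5: → [16,26),[12,22),[8,18); WM=14; [4,14) fires=9
i=9 t=18 v=7: → [16,26),[12,22); WM=16
i=10 t=24 v=4: → [24,34),[20,30),[16,26); WM=22; [8,18) fires=9 [12,22) fires=9
i=11 t=26 v=6: → [24,34),[20,30); WM=24
i=12 t=10 v=3: DROP (t<24-4); WM=24
i=13 t=25 v=8: → [24,34),[20,30),[16,26); WM=24
i=14 t=27 v=7: → [24,34),[20,30); WM=25
i=15 t=28 v=7: → [28,38),[24,34),[20,30); WM=26; [16,26) fires=8

12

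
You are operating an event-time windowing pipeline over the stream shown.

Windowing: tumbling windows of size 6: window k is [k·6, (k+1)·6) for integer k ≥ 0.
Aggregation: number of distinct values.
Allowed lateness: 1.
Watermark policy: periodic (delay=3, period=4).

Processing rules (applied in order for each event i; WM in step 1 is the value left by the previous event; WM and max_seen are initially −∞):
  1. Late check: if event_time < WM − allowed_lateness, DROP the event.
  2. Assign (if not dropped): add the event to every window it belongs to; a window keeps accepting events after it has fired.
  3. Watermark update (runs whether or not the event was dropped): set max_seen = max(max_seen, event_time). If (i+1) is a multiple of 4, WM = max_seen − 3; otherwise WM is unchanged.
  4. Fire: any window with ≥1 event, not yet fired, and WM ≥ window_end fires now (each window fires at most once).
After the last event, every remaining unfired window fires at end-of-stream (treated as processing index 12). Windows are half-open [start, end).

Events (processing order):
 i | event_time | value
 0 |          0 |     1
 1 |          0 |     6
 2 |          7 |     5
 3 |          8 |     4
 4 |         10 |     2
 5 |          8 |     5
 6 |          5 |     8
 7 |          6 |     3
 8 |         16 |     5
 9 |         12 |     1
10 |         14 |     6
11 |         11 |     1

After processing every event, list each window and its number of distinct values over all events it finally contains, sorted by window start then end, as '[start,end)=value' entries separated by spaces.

i=0 t=0 v=1: → [0,6); WM=−∞
i=1 t=0 v=6: → [0,6); WM=−∞
i=2 t=7 v=5: → [6,12); WM=−∞
i=3 t=8 v=4: → [6,12); WM=5
i=4 t=10 v=2: → [6,12); WM=5
i=5 t=8 v=5: → [6,12); WM=5
i=6 t=5 v=8: → [0,6); WM=5
i=7 t=6 v=3: → [6,12); WM=7; [0,6) fires=3
i=8 t=16 v=5: → [12,18); WM=7
i=9 t=12 v=1: → [12,18); WM=7
i=10 t=14 v=6: → [12,18); WM=7
i=11 t=11 v=1: → [6,12); WM=13; [6,12) fires=5

[0,6)=3 [6,12)=5 [12,18)=3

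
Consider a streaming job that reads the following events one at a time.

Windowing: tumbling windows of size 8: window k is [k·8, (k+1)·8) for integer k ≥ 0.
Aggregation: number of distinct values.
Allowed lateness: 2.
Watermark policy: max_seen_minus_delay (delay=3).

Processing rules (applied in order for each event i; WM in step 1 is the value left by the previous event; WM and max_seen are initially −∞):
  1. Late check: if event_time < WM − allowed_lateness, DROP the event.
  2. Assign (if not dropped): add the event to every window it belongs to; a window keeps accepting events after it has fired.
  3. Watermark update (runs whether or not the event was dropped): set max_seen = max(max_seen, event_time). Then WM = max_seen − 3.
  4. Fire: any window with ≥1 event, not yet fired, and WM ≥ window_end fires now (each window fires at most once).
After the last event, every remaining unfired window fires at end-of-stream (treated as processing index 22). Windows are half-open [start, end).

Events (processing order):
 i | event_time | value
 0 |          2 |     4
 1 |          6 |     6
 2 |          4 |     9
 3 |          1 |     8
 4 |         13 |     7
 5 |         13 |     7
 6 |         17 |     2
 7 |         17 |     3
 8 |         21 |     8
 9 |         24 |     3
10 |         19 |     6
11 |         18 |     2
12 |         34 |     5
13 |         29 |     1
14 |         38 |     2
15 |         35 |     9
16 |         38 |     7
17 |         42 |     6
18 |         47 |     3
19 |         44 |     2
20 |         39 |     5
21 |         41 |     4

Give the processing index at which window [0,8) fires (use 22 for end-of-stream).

i=0 t=2 v=4: → [0,8); WM=-1
i=1 t=6 v=6: → [0,8); WM=3
i=2 t=4 v=9: → [0,8); WM=3
i=3 t=1 v=8: → [0,8); WM=3
i=4 t=13 v=7: → [8,16); WM=10; [0,8) fires=4
i=5 t=13 v=7: → [8,16); WM=10
i=6 t=17 v=2: → [16,24); WM=14
i=7 t=17 v=3: → [16,24); WM=14
i=8 t=21 v=8: → [16,24); WM=18; [8,16) fires=1
i=9 t=24 v=3: → [24,32); WM=21
i=10 t=19 v=6: → [16,24); WM=21
i=11 t=18 v=2: DROP (t<21-2); WM=21
i=12 t=34 v=5: → [32,40); WM=31; [16,24) fires=4
i=13 t=29 v=1: → [24,32); WM=31
i=14 t=38 v=2: → [32,40); WM=35; [24,32) fires=2
i=15 t=35 v=9: → [32,40); WM=35
i=16 t=38 v=7: → [32,40); WM=35
i=17 t=42 v=6: → [40,48); WM=39
i=18 t=47 v=3: → [40,48); WM=44; [32,40) fires=4
i=19 t=44 v=2: → [40,48); WM=44
i=20 t=39 v=5: DROP (t<44-2); WM=44
i=21 t=41 v=4: DROP (t<44-2); WM=44

4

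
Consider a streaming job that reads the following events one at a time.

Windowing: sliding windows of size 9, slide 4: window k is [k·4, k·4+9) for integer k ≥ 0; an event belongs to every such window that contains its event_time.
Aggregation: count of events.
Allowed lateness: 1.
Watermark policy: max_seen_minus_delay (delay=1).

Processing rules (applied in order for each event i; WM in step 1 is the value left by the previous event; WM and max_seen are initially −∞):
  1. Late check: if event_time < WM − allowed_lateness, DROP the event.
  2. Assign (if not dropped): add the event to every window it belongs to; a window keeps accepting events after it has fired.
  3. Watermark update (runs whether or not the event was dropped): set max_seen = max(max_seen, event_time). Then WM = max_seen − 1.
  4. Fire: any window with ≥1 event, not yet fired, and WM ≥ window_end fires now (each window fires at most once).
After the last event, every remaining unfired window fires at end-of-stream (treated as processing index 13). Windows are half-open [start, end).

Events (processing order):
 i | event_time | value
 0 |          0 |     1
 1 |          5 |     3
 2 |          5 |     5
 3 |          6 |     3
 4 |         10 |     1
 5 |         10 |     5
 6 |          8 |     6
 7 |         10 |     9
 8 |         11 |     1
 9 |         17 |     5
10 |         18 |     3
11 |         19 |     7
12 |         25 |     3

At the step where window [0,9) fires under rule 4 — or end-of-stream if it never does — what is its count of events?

4

i=0 t=0 v=1: → [0,9); WM=-1
i=1 t=5 v=3: → [4,13),[0,9); WM=4
i=2 t=5 v=5: → [4,13),[0,9); WM=4
i=3 t=6 v=3: → [4,13),[0,9); WM=5
i=4 t=10 v=1: → [8,17),[4,13); WM=9; [0,9) fires=4
i=5 t=10 v=5: → [8,17),[4,13); WM=9
i=6 t=8 v=6: → [8,17),[4,13),[0,9); WM=9
i=7 t=10 v=9: → [8,17),[4,13); WM=9
i=8 t=11 v=1: → [8,17),[4,13); WM=10
i=9 t=17 v=5: → [16,25),[12,21); WM=16; [4,13) fires=8
i=10 t=18 v=3: → [16,25),[12,21); WM=17; [8,17) fires=5
i=11 t=19 v=7: → [16,25),[12,21); WM=18
i=12 t=25 v=3: → [24,33),[20,29); WM=24; [12,21) fires=3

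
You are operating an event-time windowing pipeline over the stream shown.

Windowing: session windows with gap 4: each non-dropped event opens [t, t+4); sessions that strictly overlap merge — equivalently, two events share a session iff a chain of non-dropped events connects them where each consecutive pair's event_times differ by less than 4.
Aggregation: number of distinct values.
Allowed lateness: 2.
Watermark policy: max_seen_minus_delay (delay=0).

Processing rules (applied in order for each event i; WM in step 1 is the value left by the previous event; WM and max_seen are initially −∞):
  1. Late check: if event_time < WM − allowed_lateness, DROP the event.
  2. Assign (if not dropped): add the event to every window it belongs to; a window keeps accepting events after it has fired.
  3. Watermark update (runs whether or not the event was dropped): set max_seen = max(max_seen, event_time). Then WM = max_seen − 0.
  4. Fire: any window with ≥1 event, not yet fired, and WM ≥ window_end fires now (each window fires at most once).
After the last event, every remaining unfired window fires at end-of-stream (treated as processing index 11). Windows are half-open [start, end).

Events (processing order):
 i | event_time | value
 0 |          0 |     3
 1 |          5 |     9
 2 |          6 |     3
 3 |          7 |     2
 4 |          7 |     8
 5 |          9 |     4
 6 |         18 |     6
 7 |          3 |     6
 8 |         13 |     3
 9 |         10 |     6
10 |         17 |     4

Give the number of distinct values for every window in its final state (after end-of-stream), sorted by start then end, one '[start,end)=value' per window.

i=0 t=0 v=3: → [0,4); WM=0
i=1 t=5 v=9: → [5,9); WM=5
i=2 t=6 v=3: → [5,10); WM=6
i=3 t=7 v=2: → [5,11); WM=7
i=4 t=7 v=8: → [5,11); WM=7
i=5 t=9 v=4: → [5,13); WM=9
i=6 t=18 v=6: → [18,22); WM=18
i=7 t=3 v=6: DROP (t<18-2); WM=18
i=8 t=13 v=3: DROP (t<18-2); WM=18
i=9 t=10 v=6: DROP (t<18-2); WM=18
i=10 t=17 v=4: → [17,22); WM=18

[0,4)=1 [5,13)=5 [17,22)=2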